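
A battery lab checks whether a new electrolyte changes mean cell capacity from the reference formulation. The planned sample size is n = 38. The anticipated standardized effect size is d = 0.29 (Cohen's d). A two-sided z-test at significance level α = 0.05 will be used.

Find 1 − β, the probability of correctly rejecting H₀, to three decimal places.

Noncentrality parameter: δ = d·√n = 0.29 × √38 = 1.7877
Critical value for a two-sided test at α = 0.05: z_{α/2} = 1.960.
Power = Φ(δ − 1.960) + Φ(−δ − 1.960) = Φ(-0.172) + Φ(-3.748) = 0.4316 + 0.0001 = 0.4317.

Power ≈ 0.432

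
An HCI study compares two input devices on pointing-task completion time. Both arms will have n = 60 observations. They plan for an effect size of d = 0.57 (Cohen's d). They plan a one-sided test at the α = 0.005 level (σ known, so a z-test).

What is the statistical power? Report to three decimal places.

Noncentrality parameter: δ = d·√(n/2) = 0.57 × √(60/2) = 3.1220
Critical value for a one-sided test at α = 0.005: z_α = 2.576.
Power = Φ(δ − 2.576) = Φ(0.546) = 0.7075.

Power ≈ 0.708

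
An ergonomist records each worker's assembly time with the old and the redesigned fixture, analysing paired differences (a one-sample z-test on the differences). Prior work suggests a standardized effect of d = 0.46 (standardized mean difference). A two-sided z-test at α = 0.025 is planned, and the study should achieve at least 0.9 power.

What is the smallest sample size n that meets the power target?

Set Φ(δ − 2.241) = 0.9; then δ − 2.241 = Φ⁻¹(0.9) = 1.282, giving δ = 3.523.
(The Φ(−δ − z_{α/2}) term is vanishingly small for δ > 0 and is dropped in the standard sample-size formula.)
δ = d·√n ⇒ n = (δ/d)² = (3.523 / 0.46)² = 58.65.
Rounding up, n = 59.

n = 59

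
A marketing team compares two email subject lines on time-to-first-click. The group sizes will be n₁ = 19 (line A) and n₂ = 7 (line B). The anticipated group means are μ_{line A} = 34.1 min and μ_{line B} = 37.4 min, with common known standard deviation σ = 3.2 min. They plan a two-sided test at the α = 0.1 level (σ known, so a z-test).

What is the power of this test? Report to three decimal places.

Standardized effect: d = |μ_{line A} − μ_{line B}| / σ = |34.1 − 37.4| / 3.2 = 1.0312
Noncentrality parameter: δ = d / √(1/n₁ + 1/n₂) = 1.0312 / √(1/19 + 1/7) = 2.3324
Critical value for a two-sided test at α = 0.1: z_{α/2} = 1.645.
Power = Φ(δ − 1.645) + Φ(−δ − 1.645) = Φ(0.688) + Φ(-3.977) = 0.7541 + 0.0000 = 0.7542.

Power ≈ 0.754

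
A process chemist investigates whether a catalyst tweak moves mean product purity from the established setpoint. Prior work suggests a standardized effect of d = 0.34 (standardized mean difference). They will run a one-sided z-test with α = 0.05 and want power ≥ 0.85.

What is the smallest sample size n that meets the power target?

Set Φ(δ − 1.645) = 0.85; then δ − 1.645 = Φ⁻¹(0.85) = 1.036, giving δ = 2.681.
δ = d·√n ⇒ n = (δ/d)² = (2.681 / 0.34)² = 62.19.
Rounding up, n = 63.

n = 63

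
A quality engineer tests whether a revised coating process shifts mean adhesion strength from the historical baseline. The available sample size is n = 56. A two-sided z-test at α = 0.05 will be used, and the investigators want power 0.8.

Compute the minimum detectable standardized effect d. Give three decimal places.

Need Φ(δ − 1.960) = 0.8, so δ = 1.960 + 0.842 = 2.802.
(Lower-tail contribution to power is negligible for δ > 0.)
δ = d·√n ⇒ d = δ/√n = 2.802/√56 = 0.3744.

d ≈ 0.374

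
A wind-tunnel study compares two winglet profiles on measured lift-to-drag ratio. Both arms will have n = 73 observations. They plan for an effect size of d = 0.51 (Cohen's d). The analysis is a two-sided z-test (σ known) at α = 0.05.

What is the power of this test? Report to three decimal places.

Power ≈ 0.869

Noncentrality parameter: δ = d·√(n/2) = 0.51 × √(73/2) = 3.0812
Critical value for a two-sided test at α = 0.05: z_{α/2} = 1.960.
Power = Φ(δ − 1.960) + Φ(−δ − 1.960) = Φ(1.121) + Φ(-5.041) = 0.8689 + 0.0000 = 0.8689.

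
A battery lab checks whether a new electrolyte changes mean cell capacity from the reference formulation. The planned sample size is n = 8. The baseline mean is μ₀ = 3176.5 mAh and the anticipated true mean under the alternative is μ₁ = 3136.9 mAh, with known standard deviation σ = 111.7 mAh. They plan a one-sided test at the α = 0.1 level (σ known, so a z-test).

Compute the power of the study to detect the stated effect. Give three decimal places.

Power ≈ 0.390

Standardized effect: d = |μ₁ − μ₀| / σ = |3136.9 − 3176.5| / 111.7 = 0.3545
Noncentrality parameter: δ = d·√n = 0.3545 × √8 = 1.0027
One-sided α = 0.1 → critical value z_{0.1} = 1.282.
Power = Φ(δ − 1.282) = Φ(-0.279) = 0.3902.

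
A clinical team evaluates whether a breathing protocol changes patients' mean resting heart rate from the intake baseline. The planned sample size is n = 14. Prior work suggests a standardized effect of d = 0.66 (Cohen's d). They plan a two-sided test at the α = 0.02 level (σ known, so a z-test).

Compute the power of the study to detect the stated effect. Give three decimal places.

Noncentrality parameter: λ = d·√n = 0.66 × √14 = 2.4695
Critical value for a two-sided test at α = 0.02: z_{α/2} = 2.326.
Power = Φ(λ − 2.326) + Φ(−λ − 2.326) = Φ(0.143) + Φ(-4.796) = 0.5569 + 0.0000 = 0.5569.

Power ≈ 0.557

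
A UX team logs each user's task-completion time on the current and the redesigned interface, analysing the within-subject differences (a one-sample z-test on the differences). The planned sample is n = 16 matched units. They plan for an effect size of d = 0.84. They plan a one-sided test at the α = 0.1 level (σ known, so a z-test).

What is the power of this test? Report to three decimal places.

Noncentrality parameter: δ = d·√n = 0.84 × √16 = 3.3600
Critical value for a one-sided test at α = 0.1: z_α = 1.282.
Power = Φ(δ − 1.282) = Φ(2.078) = 0.9812.

Power ≈ 0.981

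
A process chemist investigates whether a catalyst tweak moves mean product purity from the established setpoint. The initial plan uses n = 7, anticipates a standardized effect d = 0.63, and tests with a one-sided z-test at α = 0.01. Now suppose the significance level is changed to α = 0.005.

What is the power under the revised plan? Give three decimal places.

δ = d·√n = 0.63 × √7 = 1.6668 (unchanged). New critical value: z_{0.005} = 2.576.
Revised power = P(Z > 2.576 − δ) = Φ(-0.909) = 0.1817.

Power ≈ 0.182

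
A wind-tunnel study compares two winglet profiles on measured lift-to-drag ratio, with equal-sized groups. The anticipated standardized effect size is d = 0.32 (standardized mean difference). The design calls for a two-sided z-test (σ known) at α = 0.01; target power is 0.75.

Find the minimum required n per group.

Set Φ(δ − 2.576) = 0.75; then δ − 2.576 = Φ⁻¹(0.75) = 0.674, giving δ = 3.250.
(The Φ(−δ − z_{α/2}) term is vanishingly small for δ > 0 and is dropped in the standard sample-size formula.)
δ = d·√(n/2) ⇒ n = 2(δ/d)² = 2 × (3.250 / 0.32)² = 206.34.
Round up to the next whole unit.

n = 207 per group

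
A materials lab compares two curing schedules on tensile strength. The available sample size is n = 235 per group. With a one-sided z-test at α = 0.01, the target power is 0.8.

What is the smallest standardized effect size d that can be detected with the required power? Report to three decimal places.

d ≈ 0.292

Need Φ(δ − 2.326) = 0.8, so δ = 2.326 + 0.842 = 3.168.
δ = d·√(n/2) ⇒ d = δ/√(n/2) = 3.168/√(235/2) = 0.2923.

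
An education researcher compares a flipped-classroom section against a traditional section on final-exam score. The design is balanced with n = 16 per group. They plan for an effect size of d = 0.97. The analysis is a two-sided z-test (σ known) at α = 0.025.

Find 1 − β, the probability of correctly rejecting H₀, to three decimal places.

Noncentrality parameter: δ = d·√(n/2) = 0.97 × √(16/2) = 2.7436
Critical value for a two-sided test at α = 0.025: z_{α/2} = 2.241.
Power = Φ(δ − 2.241) + Φ(−δ − 2.241) = Φ(0.502) + Φ(-4.985) = 0.6922 + 0.0000 = 0.6922.

Power ≈ 0.692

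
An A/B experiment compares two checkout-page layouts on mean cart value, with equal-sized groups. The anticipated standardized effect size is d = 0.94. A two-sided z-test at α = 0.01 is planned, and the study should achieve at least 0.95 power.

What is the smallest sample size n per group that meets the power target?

Set Φ(δ − 2.576) = 0.95; then δ − 2.576 = Φ⁻¹(0.95) = 1.645, giving δ = 4.221.
(For δ > 0 the lower-tail rejection region contributes negligibly to power, so the one-term inversion is standard.)
δ = d·√(n/2) ⇒ n = 2(δ/d)² = 2 × (4.221 / 0.94)² = 40.32.
Rounding up, n = 41 per group.

n = 41 per group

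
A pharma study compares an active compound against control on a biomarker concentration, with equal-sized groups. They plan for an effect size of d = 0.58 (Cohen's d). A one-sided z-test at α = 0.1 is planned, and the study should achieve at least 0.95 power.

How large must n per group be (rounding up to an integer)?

Set Φ(δ − 1.282) = 0.95; then δ − 1.282 = Φ⁻¹(0.95) = 1.645, giving δ = 2.926.
δ = d·√(n/2) ⇒ n = 2(δ/d)² = 2 × (2.926 / 0.58)² = 50.91.
Rounding up, n = 51 per group.

n = 51 per group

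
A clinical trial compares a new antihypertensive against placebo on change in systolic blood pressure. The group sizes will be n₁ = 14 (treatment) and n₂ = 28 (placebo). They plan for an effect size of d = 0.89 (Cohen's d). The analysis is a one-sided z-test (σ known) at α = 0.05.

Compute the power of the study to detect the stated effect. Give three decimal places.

Power ≈ 0.859

Noncentrality parameter: δ = d / √(1/n₁ + 1/n₂) = 0.89 / √(1/14 + 1/28) = 2.7190
Critical value for a one-sided test at α = 0.05: z_α = 1.645.
Power = Φ(δ − 1.645) = Φ(1.074) = 0.8586.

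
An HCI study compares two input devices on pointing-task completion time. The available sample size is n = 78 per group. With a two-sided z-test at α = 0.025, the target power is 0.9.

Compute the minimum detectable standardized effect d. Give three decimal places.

Required noncentrality: δ = z_{0.0125} + z_{0.10} = 2.241 + 1.282 = 3.523.
(Lower-tail contribution to power is negligible for δ > 0.)
δ = d·√(n/2) ⇒ d = δ/√(n/2) = 3.523/√(78/2) = 0.5641.

d ≈ 0.564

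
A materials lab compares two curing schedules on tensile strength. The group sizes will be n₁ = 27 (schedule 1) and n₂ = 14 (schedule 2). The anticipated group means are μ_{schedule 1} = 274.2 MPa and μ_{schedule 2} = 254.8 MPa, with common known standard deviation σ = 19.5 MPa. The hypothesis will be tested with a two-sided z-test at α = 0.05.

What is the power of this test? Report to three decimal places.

Power ≈ 0.856

Standardized effect: d = |μ_{schedule 1} − μ_{schedule 2}| / σ = |274.2 − 254.8| / 19.5 = 0.9949
Noncentrality parameter: δ = d / √(1/n₁ + 1/n₂) = 0.9949 / √(1/27 + 1/14) = 3.0208
Critical value for a two-sided test at α = 0.05: z_{α/2} = 1.960.
Power = Φ(δ − 1.960) + Φ(−δ − 1.960) = Φ(1.061) + Φ(-4.981) = 0.8556 + 0.0000 = 0.8556.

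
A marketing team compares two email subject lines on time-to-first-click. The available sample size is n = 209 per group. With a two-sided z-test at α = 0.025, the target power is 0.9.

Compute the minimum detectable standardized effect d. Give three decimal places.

d ≈ 0.345

Need Φ(δ − 2.241) = 0.9, so δ = 2.241 + 1.282 = 3.523.
(Lower-tail contribution to power is negligible for δ > 0.)
δ = d·√(n/2) ⇒ d = δ/√(n/2) = 3.523/√(209/2) = 0.3446.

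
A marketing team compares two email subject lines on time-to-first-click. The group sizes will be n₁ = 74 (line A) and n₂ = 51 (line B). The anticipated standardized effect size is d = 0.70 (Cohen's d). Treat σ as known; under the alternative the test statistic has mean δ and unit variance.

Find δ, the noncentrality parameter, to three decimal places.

δ ≈ 3.846

δ = d / √(1/n₁ + 1/n₂) = 0.70 / √(1/74 + 1/51) = 3.8463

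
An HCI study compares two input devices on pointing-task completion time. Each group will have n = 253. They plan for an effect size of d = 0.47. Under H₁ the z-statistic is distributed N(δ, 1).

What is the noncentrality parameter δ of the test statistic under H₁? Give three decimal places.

The noncentrality parameter scales effect size by the design's sample-size factor: δ = d·√(n/2) = 0.47 × √(253/2) = 5.2862

δ ≈ 5.286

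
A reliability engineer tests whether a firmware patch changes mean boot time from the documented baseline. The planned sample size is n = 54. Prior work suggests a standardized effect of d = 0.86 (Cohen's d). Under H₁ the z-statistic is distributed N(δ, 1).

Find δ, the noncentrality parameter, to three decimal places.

δ = d·√n = 0.86 × √54 = 6.3197

δ ≈ 6.320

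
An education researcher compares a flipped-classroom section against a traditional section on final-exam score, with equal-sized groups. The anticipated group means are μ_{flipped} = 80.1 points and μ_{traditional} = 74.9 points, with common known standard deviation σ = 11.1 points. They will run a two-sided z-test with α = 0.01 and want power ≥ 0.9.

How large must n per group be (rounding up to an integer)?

n = 136 per group

Standardized effect: d = |μ_{flipped} − μ_{traditional}| / σ = |80.1 − 74.9| / 11.1 = 0.4685
Set Φ(δ − 2.576) = 0.9; then δ − 2.576 = Φ⁻¹(0.9) = 1.282, giving δ = 3.857.
(Ignoring the negligible lower-tail rejection probability gives the usual closed-form inversion.)
δ = d·√(n/2) ⇒ n = 2(δ/d)² = 2 × (3.857 / 0.4685)² = 135.60.
Rounding up, n = 136 per group.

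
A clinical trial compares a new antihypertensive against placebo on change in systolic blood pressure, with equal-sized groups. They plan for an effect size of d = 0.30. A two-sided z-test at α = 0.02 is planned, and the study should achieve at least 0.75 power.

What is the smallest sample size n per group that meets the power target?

Set Φ(δ − 2.326) = 0.75; then δ − 2.326 = Φ⁻¹(0.75) = 0.674, giving δ = 3.001.
(For δ > 0 the lower-tail rejection region contributes negligibly to power, so the one-term inversion is standard.)
δ = d·√(n/2) ⇒ n = 2(δ/d)² = 2 × (3.001 / 0.30)² = 200.11.
Round up to the next whole unit.

n = 201 per group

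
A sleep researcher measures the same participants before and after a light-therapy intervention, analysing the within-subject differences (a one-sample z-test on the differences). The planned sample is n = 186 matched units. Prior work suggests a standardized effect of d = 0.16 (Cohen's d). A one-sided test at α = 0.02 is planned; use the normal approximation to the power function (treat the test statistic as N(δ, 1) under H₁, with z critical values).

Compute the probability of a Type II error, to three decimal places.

Noncentrality parameter: δ = d·√n = 0.16 × √186 = 2.1821
One-sided α = 0.02 → critical value z_{0.02} = 2.054.
Power = Φ(δ − 2.054) = Φ(0.128) = 0.5511.
Type II error: β = 1 − power = 1 − 0.5511 = 0.4489.

β ≈ 0.449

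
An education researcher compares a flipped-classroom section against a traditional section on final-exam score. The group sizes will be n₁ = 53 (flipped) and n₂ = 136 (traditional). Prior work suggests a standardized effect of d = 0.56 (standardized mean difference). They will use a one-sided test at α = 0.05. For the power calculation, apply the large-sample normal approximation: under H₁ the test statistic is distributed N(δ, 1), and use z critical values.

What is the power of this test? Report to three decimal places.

Power ≈ 0.965

Noncentrality parameter: δ = d / √(1/n₁ + 1/n₂) = 0.56 / √(1/53 + 1/136) = 3.4583
Critical value for a one-sided test at α = 0.05: z_α = 1.645.
Power = P(Z > 1.645 − δ) = Φ(1.813) = 0.9651.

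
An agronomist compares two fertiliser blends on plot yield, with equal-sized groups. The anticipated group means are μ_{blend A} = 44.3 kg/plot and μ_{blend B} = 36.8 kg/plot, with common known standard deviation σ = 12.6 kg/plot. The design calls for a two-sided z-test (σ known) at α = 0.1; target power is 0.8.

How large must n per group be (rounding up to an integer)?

Standardized effect: d = |μ_{blend A} − μ_{blend B}| / σ = |44.3 − 36.8| / 12.6 = 0.5952
For power 0.8 need Φ(δ − z_{0.05}) = 0.8, so δ = z_{0.05} + z_{0.20} = 1.645 + 0.842 = 2.486.
(The Φ(−δ − z_{α/2}) term is vanishingly small for δ > 0 and is dropped in the standard sample-size formula.)
δ = d·√(n/2) ⇒ n = 2(δ/d)² = 2 × (2.486 / 0.5952)² = 34.90.
Round up to the next whole unit.

n = 35 per group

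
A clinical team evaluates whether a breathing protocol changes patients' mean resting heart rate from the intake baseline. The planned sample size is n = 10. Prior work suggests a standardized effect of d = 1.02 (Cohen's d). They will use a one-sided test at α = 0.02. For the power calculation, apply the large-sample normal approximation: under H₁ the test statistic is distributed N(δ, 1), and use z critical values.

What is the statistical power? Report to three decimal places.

Noncentrality parameter: δ = d·√n = 1.02 × √10 = 3.2255
Critical value for a one-sided test at α = 0.02: z_α = 2.054.
Power = Φ(δ − 2.054) = Φ(1.172) = 0.8794.

Power ≈ 0.879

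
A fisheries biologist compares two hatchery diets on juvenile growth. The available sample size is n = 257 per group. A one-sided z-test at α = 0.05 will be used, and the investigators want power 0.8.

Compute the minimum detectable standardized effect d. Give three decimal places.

d ≈ 0.219

Need Φ(δ − 1.645) = 0.8, so δ = 1.645 + 0.842 = 2.486.
δ = d·√(n/2) ⇒ d = δ/√(n/2) = 2.486/√(257/2) = 0.2193.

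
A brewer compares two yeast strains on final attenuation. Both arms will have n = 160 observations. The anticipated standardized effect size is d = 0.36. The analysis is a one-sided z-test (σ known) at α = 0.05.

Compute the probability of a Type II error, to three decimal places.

β ≈ 0.058

Noncentrality parameter: δ = d·√(n/2) = 0.36 × √(160/2) = 3.2199
One-sided α = 0.05 → critical value z_{0.05} = 1.645.
Power = P(Z > 1.645 − δ) = Φ(1.575) = 0.9424.
Type II error: β = 1 − power = 1 − 0.9424 = 0.0576.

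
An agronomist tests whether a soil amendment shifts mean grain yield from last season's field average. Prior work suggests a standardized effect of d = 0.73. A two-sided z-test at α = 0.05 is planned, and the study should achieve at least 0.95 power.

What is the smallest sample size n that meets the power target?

For power 0.95 need Φ(δ − z_{0.025}) = 0.95, so δ = z_{0.025} + z_{0.05} = 1.960 + 1.645 = 3.605.
(Ignoring the negligible lower-tail rejection probability gives the usual closed-form inversion.)
δ = d·√n ⇒ n = (δ/d)² = (3.605 / 0.73)² = 24.38.
Round up to the next whole unit.

n = 25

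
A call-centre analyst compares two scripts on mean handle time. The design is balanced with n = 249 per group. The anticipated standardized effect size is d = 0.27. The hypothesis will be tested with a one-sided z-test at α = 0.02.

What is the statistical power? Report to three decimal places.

Power ≈ 0.831

Noncentrality parameter: δ = d·√(n/2) = 0.27 × √(249/2) = 3.0126
Critical value for a one-sided test at α = 0.02: z_α = 2.054.
Power = Φ(δ − 2.054) = Φ(0.959) = 0.8312.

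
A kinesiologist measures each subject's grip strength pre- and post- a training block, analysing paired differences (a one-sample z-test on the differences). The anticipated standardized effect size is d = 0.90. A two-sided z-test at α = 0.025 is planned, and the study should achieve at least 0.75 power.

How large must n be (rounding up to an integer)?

For power 0.75 need Φ(δ − z_{0.0125}) = 0.75, so δ = z_{0.0125} + z_{0.25} = 2.241 + 0.674 = 2.916.
(Ignoring the negligible lower-tail rejection probability gives the usual closed-form inversion.)
δ = d·√n ⇒ n = (δ/d)² = (2.916 / 0.90)² = 10.50.
Round up to the next whole unit.

n = 11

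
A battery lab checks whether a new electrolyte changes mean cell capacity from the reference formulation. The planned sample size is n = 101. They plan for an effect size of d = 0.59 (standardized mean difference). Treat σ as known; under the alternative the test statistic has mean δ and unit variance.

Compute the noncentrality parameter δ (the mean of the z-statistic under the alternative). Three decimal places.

δ ≈ 5.929

The noncentrality parameter scales effect size by the design's sample-size factor: δ = d·√n = 0.59 × √101 = 5.9294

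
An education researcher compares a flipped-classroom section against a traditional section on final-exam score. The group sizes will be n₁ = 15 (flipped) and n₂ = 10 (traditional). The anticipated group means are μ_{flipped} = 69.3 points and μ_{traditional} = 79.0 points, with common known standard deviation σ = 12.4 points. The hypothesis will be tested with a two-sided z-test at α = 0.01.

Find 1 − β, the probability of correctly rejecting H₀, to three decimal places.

Power ≈ 0.255

Standardized effect: d = |μ_{flipped} − μ_{traditional}| / σ = |69.3 − 79.0| / 12.4 = 0.7823
Noncentrality parameter: δ = d / √(1/n₁ + 1/n₂) = 0.7823 / √(1/15 + 1/10) = 1.9161
Critical value for a two-sided test at α = 0.01: z_{α/2} = 2.576.
Power = Φ(δ − 2.576) + Φ(−δ − 2.576) = Φ(-0.660) + Φ(-4.492) = 0.2547 + 0.0000 = 0.2547.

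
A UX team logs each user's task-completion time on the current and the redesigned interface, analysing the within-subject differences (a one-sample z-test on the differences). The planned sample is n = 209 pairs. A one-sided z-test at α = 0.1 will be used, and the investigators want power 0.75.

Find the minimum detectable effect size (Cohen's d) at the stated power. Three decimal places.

d ≈ 0.135

Need Φ(δ − 1.282) = 0.75, so δ = 1.282 + 0.674 = 1.956.
δ = d·√n ⇒ d = δ/√n = 1.956/√209 = 0.1353.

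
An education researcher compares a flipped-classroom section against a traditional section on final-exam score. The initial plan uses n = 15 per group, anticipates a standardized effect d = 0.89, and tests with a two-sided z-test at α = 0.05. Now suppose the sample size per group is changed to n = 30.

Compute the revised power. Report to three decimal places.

Power ≈ 0.931

With n = 30 per group: δ = d·√(n/2) = 0.89 × √(30/2) = 3.4470. Critical value z_{0.025} = 1.960.
Revised power = Φ(δ − 1.960) + Φ(−δ − 1.960) = Φ(1.487) + Φ(-5.407) = 0.9315 + 0.0000 = 0.9315.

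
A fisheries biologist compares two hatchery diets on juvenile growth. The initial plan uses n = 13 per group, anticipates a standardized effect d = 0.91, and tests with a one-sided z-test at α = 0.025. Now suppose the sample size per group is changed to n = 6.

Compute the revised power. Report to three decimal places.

With n = 6 per group: δ = d·√(n/2) = 0.91 × √(6/2) = 1.5762. Critical value z_{0.025} = 1.960.
Revised power = Φ(δ − 1.960) = Φ(-0.384) = 0.3506.

Power ≈ 0.351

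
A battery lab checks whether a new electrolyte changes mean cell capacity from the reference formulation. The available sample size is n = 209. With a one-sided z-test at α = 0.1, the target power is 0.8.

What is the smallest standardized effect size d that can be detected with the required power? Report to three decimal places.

Need Φ(δ − 1.282) = 0.8, so δ = 1.282 + 0.842 = 2.123.
δ = d·√n ⇒ d = δ/√n = 2.123/√209 = 0.1469.

d ≈ 0.147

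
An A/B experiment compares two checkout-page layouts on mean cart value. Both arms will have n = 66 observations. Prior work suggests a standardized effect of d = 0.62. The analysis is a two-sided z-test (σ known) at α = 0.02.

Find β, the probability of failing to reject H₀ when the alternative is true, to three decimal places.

β ≈ 0.108

Noncentrality parameter: δ = d·√(n/2) = 0.62 × √(66/2) = 3.5616
Critical value for a two-sided test at α = 0.02: z_{α/2} = 2.326.
Power = Φ(δ − 2.326) + Φ(−δ − 2.326) = Φ(1.235) + Φ(-5.888) = 0.8916 + 0.0000 = 0.8916.
Type II error: β = 1 − power = 1 − 0.8916 = 0.1084.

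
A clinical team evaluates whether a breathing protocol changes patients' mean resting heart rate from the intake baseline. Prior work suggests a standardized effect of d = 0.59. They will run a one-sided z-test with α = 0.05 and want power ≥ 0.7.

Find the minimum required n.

For power 0.7 need Φ(δ − z_{0.05}) = 0.7, so δ = z_{0.05} + z_{0.30} = 1.645 + 0.524 = 2.169.
δ = d·√n ⇒ n = (δ/d)² = (2.169 / 0.59)² = 13.52.
Rounding up, n = 14.

n = 14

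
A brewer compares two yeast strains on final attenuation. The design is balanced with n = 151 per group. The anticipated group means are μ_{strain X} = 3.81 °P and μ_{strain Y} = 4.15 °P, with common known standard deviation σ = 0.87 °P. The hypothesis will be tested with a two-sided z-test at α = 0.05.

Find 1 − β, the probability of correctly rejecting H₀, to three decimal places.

Standardized effect: d = |μ_{strain X} − μ_{strain Y}| / σ = |3.81 − 4.15| / 0.87 = 0.3908
Noncentrality parameter: δ = d·√(n/2) = 0.3908 × √(151/2) = 3.3957
Two-sided α = 0.05 → critical value z_{0.025} = 1.960.
Power = Φ(δ − 1.960) + Φ(−δ − 1.960) = Φ(1.436) + Φ(-5.356) = 0.9245 + 0.0000 = 0.9245.

Power ≈ 0.924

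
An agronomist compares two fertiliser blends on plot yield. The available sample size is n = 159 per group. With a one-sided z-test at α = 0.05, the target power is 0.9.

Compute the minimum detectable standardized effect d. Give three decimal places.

Need Φ(δ − 1.645) = 0.9, so δ = 1.645 + 1.282 = 2.926.
δ = d·√(n/2) ⇒ d = δ/√(n/2) = 2.926/√(159/2) = 0.3282.

d ≈ 0.328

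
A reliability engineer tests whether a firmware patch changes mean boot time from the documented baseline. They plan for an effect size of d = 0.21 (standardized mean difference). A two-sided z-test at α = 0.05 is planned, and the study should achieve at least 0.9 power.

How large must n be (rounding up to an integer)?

n = 239

Set Φ(δ − 1.960) = 0.9; then δ − 1.960 = Φ⁻¹(0.9) = 1.282, giving δ = 3.242.
(Ignoring the negligible lower-tail rejection probability gives the usual closed-form inversion.)
δ = d·√n ⇒ n = (δ/d)² = (3.242 / 0.21)² = 238.26.
Rounding up, n = 239.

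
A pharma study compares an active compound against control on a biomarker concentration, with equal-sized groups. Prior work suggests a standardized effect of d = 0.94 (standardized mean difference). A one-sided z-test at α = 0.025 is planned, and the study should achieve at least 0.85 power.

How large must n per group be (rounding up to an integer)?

n = 21 per group

Set Φ(δ − 1.960) = 0.85; then δ − 1.960 = Φ⁻¹(0.85) = 1.036, giving δ = 2.996.
δ = d·√(n/2) ⇒ n = 2(δ/d)² = 2 × (2.996 / 0.94)² = 20.32.
Round up to the next whole unit.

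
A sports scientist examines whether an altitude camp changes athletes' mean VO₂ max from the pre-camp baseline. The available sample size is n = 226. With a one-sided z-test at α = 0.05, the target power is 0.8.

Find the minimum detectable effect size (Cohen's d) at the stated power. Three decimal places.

Required noncentrality: δ = z_{0.05} + z_{0.20} = 1.645 + 0.842 = 2.486.
δ = d·√n ⇒ d = δ/√n = 2.486/√226 = 0.1654.

d ≈ 0.165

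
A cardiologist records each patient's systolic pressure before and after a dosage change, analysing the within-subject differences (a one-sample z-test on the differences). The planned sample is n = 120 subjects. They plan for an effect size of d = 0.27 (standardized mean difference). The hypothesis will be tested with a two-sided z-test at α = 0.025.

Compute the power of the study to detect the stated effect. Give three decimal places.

Power ≈ 0.763

Noncentrality parameter: δ = d·√n = 0.27 × √120 = 2.9577
Critical value for a two-sided test at α = 0.025: z_{α/2} = 2.241.
Power = Φ(δ − 2.241) + Φ(−δ − 2.241) = Φ(0.716) + Φ(-5.199) = 0.7631 + 0.0000 = 0.7631.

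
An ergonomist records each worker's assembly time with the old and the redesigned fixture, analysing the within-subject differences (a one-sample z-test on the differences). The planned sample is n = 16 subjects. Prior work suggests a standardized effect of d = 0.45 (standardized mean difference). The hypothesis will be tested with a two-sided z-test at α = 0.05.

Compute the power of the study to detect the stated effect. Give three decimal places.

Power ≈ 0.437

Noncentrality parameter: δ = d·√n = 0.45 × √16 = 1.8000
Critical value for a two-sided test at α = 0.05: z_{α/2} = 1.960.
Power = Φ(δ − 1.960) + Φ(−δ − 1.960) = Φ(-0.160) + Φ(-3.760) = 0.4365 + 0.0001 = 0.4365.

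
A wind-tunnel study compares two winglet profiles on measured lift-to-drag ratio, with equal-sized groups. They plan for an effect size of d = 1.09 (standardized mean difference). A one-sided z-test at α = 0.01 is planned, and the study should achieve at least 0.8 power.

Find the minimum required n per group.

Set Φ(δ − 2.326) = 0.8; then δ − 2.326 = Φ⁻¹(0.8) = 0.842, giving δ = 3.168.
δ = d·√(n/2) ⇒ n = 2(δ/d)² = 2 × (3.168 / 1.09)² = 16.89.
Rounding up, n = 17 per group.

n = 17 per group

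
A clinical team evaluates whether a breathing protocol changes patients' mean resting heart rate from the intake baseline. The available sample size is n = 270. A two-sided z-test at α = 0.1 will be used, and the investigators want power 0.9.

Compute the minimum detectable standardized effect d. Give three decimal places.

Required noncentrality: δ = z_{0.05} + z_{0.10} = 1.645 + 1.282 = 2.926.
(Lower-tail contribution to power is negligible for δ > 0.)
δ = d·√n ⇒ d = δ/√n = 2.926/√270 = 0.1781.

d ≈ 0.178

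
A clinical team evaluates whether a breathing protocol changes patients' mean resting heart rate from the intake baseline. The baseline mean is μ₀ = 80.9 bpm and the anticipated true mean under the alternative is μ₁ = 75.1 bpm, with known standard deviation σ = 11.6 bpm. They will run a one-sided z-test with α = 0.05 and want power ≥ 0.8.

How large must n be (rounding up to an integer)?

Standardized effect: d = |μ₁ − μ₀| / σ = |75.1 − 80.9| / 11.6 = 0.5000
For power 0.8 need Φ(δ − z_{0.05}) = 0.8, so δ = z_{0.05} + z_{0.20} = 1.645 + 0.842 = 2.486.
δ = d·√n ⇒ n = (δ/d)² = (2.486 / 0.5000)² = 24.73.
Round up to the next whole unit.

n = 25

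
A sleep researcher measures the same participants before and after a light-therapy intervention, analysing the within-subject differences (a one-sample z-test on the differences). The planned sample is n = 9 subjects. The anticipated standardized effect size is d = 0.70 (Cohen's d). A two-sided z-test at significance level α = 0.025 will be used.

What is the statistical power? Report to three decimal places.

Power ≈ 0.444

Noncentrality parameter: λ = d·√n = 0.70 × √9 = 2.1000
Critical value for a two-sided test at α = 0.025: z_{α/2} = 2.241.
Power = Φ(λ − 2.241) + Φ(−λ − 2.241) = Φ(-0.141) + Φ(-4.341) = 0.4438 + 0.0000 = 0.4438.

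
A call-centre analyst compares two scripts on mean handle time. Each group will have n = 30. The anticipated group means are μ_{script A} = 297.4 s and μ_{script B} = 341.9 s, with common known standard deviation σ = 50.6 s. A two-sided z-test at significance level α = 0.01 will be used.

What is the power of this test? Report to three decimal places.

Power ≈ 0.797

Standardized effect: d = |μ_{script A} − μ_{script B}| / σ = |297.4 − 341.9| / 50.6 = 0.8794
Noncentrality parameter: δ = d·√(n/2) = 0.8794 × √(30/2) = 3.4061
Two-sided α = 0.01 → critical value z_{0.005} = 2.576.
Power = Φ(δ − 2.576) + Φ(−δ − 2.576) = Φ(0.830) + Φ(-5.982) = 0.7968 + 0.0000 = 0.7968.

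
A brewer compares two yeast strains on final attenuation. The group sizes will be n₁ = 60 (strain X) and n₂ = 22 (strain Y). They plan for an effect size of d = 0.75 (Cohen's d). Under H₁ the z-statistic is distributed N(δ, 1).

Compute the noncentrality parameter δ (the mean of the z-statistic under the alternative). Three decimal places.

δ ≈ 3.009

δ = d / √(1/n₁ + 1/n₂) = 0.75 / √(1/60 + 1/22) = 3.0091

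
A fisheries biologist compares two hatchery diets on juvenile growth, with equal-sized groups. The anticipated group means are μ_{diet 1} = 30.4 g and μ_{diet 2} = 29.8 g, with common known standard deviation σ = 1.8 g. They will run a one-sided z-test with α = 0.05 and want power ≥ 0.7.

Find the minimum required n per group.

n = 85 per group

Standardized effect: d = |μ_{diet 1} − μ_{diet 2}| / σ = |30.4 − 29.8| / 1.8 = 0.3333
For power 0.7 need Φ(δ − z_{0.05}) = 0.7, so δ = z_{0.05} + z_{0.30} = 1.645 + 0.524 = 2.169.
δ = d·√(n/2) ⇒ n = 2(δ/d)² = 2 × (2.169 / 0.3333)² = 84.70.
Round up to the next whole unit.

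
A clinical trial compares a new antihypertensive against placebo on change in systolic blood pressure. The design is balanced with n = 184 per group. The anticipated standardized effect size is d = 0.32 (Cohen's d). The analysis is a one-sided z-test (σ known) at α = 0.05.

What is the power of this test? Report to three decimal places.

Noncentrality parameter: δ = d·√(n/2) = 0.32 × √(184/2) = 3.0693
Critical value for a one-sided test at α = 0.05: z_α = 1.645.
Power = Φ(δ − 1.645) = Φ(1.424) = 0.9228.

Power ≈ 0.923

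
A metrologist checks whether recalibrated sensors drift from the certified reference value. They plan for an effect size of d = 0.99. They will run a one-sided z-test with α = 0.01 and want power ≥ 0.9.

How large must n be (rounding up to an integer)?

n = 14

Set Φ(δ − 2.326) = 0.9; then δ − 2.326 = Φ⁻¹(0.9) = 1.282, giving δ = 3.608.
δ = d·√n ⇒ n = (δ/d)² = (3.608 / 0.99)² = 13.28.
Round up to the next whole unit.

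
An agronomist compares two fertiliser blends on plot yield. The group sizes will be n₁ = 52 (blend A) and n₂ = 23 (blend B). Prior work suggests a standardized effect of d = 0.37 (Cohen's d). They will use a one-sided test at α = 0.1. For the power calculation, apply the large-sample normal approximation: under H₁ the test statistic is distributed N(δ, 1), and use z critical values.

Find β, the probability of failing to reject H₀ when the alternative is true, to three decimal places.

β ≈ 0.422

Noncentrality parameter: δ = d / √(1/n₁ + 1/n₂) = 0.37 / √(1/52 + 1/23) = 1.4775
Critical value for a one-sided test at α = 0.1: z_α = 1.282.
Power = Φ(δ − 1.282) = Φ(0.196) = 0.5777.
Type II error: β = 1 − power = 1 − 0.5777 = 0.4223.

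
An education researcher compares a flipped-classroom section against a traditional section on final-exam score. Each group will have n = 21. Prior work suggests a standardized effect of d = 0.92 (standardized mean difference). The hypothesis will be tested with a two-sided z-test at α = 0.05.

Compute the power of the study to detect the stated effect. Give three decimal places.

Noncentrality parameter: δ = d·√(n/2) = 0.92 × √(21/2) = 2.9811
Critical value for a two-sided test at α = 0.05: z_{α/2} = 1.960.
Power = Φ(δ − 1.960) + Φ(−δ − 1.960) = Φ(1.021) + Φ(-4.941) = 0.8464 + 0.0000 = 0.8464.

Power ≈ 0.846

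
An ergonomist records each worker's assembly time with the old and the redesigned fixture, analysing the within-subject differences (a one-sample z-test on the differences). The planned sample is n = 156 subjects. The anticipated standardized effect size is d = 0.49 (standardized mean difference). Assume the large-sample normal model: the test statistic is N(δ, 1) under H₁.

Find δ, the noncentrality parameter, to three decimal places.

The noncentrality parameter scales effect size by the design's sample-size factor: δ = d·√n = 0.49 × √156 = 6.1201

δ ≈ 6.120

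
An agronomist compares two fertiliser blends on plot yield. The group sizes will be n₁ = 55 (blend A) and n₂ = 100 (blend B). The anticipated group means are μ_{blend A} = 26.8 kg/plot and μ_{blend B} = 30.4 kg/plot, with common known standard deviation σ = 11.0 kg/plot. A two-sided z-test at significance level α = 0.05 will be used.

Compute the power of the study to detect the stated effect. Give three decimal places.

Standardized effect: d = |μ_{blend A} − μ_{blend B}| / σ = |26.8 − 30.4| / 11.0 = 0.3273
Noncentrality parameter: δ = d / √(1/n₁ + 1/n₂) = 0.3273 / √(1/55 + 1/100) = 1.9495
Two-sided α = 0.05 → critical value z_{0.025} = 1.960.
Power = Φ(δ − 1.960) + Φ(−δ − 1.960) = Φ(-0.010) + Φ(-3.909) = 0.4958 + 0.0000 = 0.4959.

Power ≈ 0.496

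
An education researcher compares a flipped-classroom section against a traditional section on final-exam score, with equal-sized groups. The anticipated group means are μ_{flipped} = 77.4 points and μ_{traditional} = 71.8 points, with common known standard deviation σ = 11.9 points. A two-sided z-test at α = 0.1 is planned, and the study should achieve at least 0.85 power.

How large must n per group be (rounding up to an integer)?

n = 65 per group

Standardized effect: d = |μ_{flipped} − μ_{traditional}| / σ = |77.4 − 71.8| / 11.9 = 0.4706
For power 0.85 need Φ(δ − z_{0.05}) = 0.85, so δ = z_{0.05} + z_{0.15} = 1.645 + 1.036 = 2.681.
(Ignoring the negligible lower-tail rejection probability gives the usual closed-form inversion.)
δ = d·√(n/2) ⇒ n = 2(δ/d)² = 2 × (2.681 / 0.4706)² = 64.93.
Rounding up, n = 65 per group.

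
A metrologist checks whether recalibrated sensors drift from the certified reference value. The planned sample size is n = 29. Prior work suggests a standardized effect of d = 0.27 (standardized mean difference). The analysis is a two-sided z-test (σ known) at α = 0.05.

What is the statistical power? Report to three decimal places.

Noncentrality parameter: δ = d·√n = 0.27 × √29 = 1.4540
Critical value for a two-sided test at α = 0.05: z_{α/2} = 1.960.
Power = Φ(δ − 1.960) + Φ(−δ − 1.960) = Φ(-0.506) + Φ(-3.414) = 0.3064 + 0.0003 = 0.3068.

Power ≈ 0.307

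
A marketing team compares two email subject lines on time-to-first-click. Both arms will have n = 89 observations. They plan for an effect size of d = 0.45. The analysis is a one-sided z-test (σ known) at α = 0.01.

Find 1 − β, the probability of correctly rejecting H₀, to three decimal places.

Power ≈ 0.750

Noncentrality parameter: δ = d·√(n/2) = 0.45 × √(89/2) = 3.0019
One-sided α = 0.01 → critical value z_{0.01} = 2.326.
Power = P(Z > 2.326 − δ) = Φ(0.676) = 0.7503.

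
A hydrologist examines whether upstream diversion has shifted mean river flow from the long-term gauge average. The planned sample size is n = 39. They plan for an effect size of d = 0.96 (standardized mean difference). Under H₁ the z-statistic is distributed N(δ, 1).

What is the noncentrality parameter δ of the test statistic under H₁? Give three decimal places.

The noncentrality parameter scales effect size by the design's sample-size factor: δ = d·√n = 0.96 × √39 = 5.9952

δ ≈ 5.995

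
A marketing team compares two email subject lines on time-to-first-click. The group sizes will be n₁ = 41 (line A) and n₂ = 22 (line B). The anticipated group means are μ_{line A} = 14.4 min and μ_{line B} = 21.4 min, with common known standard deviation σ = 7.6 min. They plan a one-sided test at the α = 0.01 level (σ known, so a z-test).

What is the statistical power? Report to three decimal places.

Standardized effect: d = |μ_{line A} − μ_{line B}| / σ = |14.4 − 21.4| / 7.6 = 0.9211
Noncentrality parameter: δ = d / √(1/n₁ + 1/n₂) = 0.9211 / √(1/41 + 1/22) = 3.4851
One-sided α = 0.01 → critical value z_{0.01} = 2.326.
Power = Φ(δ − 2.326) = Φ(1.159) = 0.8767.

Power ≈ 0.877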